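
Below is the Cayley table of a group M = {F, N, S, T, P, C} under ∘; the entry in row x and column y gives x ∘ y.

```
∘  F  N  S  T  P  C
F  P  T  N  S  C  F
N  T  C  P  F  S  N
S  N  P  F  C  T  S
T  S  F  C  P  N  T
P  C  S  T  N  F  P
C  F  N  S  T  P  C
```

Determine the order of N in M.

The identity element is C (its row matches the header).
N^1 = N
N^2 = N ∘ N = C
The first power of N equal to the identity is N^2, so ord(N) = 2.

2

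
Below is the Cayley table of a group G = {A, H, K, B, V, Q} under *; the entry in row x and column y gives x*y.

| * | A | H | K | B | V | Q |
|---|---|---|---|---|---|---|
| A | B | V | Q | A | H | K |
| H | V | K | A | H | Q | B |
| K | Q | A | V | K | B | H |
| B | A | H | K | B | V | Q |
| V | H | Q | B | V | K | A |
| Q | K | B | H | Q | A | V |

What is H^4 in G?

H^1 = H
H^2 = H*H = K
H^3 = K*H = A
H^4 = A*H = V

V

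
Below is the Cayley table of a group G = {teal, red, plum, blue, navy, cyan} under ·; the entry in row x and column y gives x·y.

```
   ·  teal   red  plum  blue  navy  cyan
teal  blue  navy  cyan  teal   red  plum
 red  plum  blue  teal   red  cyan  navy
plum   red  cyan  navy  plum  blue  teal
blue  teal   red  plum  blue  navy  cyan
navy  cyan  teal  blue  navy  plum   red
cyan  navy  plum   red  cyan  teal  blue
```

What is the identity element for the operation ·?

The identity e satisfies e·x = x for all x, so its row in the table reproduces the column headers.
Row blue reads: teal, red, plum, blue, navy, cyan — exactly the header order. So blue is the identity.

blue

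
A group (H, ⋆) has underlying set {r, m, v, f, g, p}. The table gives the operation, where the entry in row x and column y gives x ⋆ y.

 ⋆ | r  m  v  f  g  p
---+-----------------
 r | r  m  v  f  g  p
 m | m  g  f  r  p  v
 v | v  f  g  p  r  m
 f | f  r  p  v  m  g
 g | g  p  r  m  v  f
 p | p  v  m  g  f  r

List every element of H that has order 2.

Identity is r. Compute the order of each non-identity element by repeated multiplication:
  m: m → g → p → v → f → r  (order 6)
  v: v → g → r  (order 3)
  f: f → v → p → g → m → r  (order 6)
  g: g → v → r  (order 3)
  p: p → r  (order 2)
Elements of order 2: {p}.

{p}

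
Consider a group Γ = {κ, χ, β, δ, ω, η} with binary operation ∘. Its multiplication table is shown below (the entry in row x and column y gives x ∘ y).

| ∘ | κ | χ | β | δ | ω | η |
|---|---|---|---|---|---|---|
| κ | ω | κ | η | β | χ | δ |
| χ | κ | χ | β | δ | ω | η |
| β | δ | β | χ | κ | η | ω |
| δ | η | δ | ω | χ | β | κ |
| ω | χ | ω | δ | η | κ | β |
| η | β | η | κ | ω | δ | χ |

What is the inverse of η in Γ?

η

First locate the identity: row χ matches the header, so χ is the identity.
Scan row η for χ: η ∘ η = χ. Hence η^(-1) = η.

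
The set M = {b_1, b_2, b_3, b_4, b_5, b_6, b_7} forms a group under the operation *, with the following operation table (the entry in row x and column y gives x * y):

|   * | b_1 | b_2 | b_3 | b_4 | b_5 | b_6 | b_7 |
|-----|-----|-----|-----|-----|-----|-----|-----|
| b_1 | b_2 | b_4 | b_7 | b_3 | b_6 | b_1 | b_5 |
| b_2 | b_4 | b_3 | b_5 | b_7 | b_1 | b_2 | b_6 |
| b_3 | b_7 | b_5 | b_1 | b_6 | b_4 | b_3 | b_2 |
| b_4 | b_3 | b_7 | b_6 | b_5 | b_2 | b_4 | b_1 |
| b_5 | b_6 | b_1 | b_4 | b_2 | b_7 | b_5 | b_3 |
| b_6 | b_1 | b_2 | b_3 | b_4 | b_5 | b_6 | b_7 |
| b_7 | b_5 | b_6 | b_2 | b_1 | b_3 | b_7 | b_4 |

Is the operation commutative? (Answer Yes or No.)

Yes

Check whether the table is symmetric across its main diagonal.
Every entry (row x, col y) equals the entry (row y, col x), so M is abelian.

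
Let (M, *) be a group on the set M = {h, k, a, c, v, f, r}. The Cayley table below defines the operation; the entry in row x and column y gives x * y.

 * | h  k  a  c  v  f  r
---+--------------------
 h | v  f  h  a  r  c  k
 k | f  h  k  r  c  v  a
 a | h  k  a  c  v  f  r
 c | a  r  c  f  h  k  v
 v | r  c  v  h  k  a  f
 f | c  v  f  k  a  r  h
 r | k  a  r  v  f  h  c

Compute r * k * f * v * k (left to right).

r * k = a
a * f = f
f * v = a
a * k = k
(Structurally, M here is isomorphic to the cyclic group Z_7.)

k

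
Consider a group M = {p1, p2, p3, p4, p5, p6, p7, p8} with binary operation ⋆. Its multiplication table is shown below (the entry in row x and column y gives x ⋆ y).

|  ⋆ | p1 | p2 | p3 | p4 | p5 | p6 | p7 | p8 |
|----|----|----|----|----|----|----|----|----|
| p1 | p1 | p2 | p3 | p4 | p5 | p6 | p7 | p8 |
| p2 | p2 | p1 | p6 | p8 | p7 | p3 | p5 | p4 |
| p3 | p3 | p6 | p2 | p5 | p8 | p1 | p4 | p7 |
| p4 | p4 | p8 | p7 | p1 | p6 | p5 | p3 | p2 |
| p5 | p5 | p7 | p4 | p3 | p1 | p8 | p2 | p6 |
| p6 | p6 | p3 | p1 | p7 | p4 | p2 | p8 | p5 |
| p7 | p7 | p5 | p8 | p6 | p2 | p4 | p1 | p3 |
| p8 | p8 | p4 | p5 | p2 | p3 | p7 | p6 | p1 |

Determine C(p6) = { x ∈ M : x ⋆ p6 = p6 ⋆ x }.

{p1, p2, p3, p6}

Compare row p6 with column p6 entry by entry.
p3 ⋆ p6 = p1 = p6 ⋆ p3, so p3 commutes with p6.
p7 ⋆ p6 = p4 but p6 ⋆ p7 = p8, so p7 does not.
Collecting the elements that commute with p6: C(p6) = {p1, p2, p3, p6}.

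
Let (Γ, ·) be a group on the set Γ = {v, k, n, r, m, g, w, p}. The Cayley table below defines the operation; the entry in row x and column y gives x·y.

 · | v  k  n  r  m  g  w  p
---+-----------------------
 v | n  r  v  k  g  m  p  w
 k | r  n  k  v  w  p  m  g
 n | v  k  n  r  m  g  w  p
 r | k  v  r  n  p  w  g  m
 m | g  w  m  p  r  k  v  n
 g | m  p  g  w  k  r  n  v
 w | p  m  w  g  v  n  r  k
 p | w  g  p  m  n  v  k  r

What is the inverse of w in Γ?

First locate the identity: row n matches the header, so n is the identity.
Scan row w for n: w·g = n. Hence w^(-1) = g.

g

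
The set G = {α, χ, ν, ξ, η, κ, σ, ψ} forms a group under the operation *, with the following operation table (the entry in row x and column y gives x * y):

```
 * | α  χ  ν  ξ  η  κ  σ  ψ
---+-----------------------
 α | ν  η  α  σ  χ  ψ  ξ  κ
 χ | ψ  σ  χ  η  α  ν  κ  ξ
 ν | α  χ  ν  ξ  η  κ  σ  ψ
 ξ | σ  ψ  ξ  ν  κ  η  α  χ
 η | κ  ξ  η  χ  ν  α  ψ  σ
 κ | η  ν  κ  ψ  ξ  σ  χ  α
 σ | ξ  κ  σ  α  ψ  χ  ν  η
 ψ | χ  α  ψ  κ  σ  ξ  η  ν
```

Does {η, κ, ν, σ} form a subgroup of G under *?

σ * κ = χ, which is not in {η, κ, ν, σ}.
The subset is not closed under *, so it is not a subgroup.

No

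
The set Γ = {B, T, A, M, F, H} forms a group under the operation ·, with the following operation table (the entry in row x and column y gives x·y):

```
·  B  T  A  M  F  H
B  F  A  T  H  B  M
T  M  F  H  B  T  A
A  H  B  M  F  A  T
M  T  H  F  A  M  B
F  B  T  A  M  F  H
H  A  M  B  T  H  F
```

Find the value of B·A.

T

Read row B, column A: B·A = T.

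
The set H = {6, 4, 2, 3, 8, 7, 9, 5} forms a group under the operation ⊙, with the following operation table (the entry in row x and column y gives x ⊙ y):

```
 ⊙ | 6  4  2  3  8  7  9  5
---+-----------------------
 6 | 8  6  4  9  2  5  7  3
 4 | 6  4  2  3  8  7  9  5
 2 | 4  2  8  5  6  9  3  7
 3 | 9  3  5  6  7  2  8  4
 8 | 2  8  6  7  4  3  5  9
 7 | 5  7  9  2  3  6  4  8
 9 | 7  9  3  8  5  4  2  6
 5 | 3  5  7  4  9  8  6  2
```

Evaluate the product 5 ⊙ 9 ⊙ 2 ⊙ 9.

5 ⊙ 9 = 6
6 ⊙ 2 = 4
4 ⊙ 9 = 9

9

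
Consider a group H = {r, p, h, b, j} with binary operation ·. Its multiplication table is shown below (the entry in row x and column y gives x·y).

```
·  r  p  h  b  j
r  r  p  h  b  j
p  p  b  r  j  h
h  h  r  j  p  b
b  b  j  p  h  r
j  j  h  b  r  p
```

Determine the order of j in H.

The identity element is r (its row matches the header).
j^1 = j
j^2 = j·j = p
j^3 = p·j = h
j^4 = h·j = b
j^5 = b·j = r
The first power of j equal to the identity is j^5, so ord(j) = 5.

5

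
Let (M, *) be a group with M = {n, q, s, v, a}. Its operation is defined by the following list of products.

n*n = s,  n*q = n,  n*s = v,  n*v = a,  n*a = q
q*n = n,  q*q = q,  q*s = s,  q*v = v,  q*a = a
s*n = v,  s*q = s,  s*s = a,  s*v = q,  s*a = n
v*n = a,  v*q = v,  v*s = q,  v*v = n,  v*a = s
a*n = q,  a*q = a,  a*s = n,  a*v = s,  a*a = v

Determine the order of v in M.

The identity element is q (its row matches the header).
v^1 = v
v^2 = v*v = n
v^3 = n*v = a
v^4 = a*v = s
v^5 = s*v = q
The first power of v equal to the identity is v^5, so ord(v) = 5.

5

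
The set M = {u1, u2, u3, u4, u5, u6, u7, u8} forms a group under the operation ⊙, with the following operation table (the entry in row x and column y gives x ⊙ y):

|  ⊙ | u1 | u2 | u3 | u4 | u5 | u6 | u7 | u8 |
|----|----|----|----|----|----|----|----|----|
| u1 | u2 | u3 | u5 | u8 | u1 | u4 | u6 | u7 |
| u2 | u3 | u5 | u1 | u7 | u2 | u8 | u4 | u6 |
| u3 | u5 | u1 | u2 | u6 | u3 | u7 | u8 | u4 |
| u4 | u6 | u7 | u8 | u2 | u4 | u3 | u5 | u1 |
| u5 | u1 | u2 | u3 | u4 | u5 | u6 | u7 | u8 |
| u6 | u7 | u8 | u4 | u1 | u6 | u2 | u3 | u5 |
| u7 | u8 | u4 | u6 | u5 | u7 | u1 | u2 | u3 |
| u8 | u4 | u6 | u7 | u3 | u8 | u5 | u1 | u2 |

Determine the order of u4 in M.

4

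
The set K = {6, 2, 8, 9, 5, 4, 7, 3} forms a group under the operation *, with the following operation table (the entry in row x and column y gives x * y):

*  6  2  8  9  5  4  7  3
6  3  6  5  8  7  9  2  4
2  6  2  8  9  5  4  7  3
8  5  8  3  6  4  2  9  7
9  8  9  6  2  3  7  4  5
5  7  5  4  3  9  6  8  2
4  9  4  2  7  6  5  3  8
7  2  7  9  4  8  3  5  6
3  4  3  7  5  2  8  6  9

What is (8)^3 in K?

8^1 = 8
8^2 = 8 * 8 = 3
8^3 = 3 * 8 = 7

7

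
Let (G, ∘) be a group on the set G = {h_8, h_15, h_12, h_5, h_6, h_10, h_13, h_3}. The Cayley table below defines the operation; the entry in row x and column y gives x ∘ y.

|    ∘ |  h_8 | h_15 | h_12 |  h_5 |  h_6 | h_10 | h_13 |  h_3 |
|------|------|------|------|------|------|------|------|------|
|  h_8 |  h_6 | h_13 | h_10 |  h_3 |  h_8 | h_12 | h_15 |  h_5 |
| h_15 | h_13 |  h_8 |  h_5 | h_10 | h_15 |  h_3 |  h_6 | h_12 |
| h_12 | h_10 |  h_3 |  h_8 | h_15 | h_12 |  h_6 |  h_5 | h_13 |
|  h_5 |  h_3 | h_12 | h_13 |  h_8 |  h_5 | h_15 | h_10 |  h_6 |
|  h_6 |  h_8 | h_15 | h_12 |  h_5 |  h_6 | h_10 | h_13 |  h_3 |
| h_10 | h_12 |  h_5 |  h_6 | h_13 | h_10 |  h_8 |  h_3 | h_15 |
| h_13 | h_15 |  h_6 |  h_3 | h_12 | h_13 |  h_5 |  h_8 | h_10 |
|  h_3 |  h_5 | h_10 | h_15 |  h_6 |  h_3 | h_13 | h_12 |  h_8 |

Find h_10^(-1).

First locate the identity: row h_6 matches the header, so h_6 is the identity.
Scan row h_10 for h_6: h_10 ∘ h_12 = h_6. Hence h_10^(-1) = h_12.
(Structurally, G here is isomorphic to the quaternion group Q_8.)

h_12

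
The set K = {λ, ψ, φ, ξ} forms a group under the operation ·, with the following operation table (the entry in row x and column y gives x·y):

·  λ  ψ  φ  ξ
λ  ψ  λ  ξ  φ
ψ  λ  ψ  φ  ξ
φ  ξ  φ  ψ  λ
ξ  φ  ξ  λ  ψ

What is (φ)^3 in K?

φ^1 = φ
φ^2 = φ·φ = ψ
φ^3 = ψ·φ = φ
(Structurally, K here is isomorphic to the Klein four-group V_4.)

φ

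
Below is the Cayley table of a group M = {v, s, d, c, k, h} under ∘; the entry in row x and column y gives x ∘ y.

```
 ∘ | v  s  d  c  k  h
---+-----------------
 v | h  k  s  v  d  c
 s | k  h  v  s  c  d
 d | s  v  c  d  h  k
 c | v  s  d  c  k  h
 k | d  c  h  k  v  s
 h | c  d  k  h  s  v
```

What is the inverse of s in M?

k

First locate the identity: row c matches the header, so c is the identity.
Scan row s for c: s ∘ k = c. Hence s^(-1) = k.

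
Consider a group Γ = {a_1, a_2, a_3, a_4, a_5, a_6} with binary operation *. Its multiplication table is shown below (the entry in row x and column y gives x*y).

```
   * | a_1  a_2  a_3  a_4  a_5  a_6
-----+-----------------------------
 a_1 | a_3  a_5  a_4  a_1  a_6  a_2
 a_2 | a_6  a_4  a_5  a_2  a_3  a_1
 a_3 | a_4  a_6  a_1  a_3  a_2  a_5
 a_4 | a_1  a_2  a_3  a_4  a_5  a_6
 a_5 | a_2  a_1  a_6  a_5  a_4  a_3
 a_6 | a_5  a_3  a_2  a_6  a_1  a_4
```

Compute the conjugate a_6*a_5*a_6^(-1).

The identity is a_4. In row a_6, the entry a_4 sits in column a_6, so a_6^(-1) = a_6.
a_6*a_5 = a_1
a_1*a_6 = a_2

a_2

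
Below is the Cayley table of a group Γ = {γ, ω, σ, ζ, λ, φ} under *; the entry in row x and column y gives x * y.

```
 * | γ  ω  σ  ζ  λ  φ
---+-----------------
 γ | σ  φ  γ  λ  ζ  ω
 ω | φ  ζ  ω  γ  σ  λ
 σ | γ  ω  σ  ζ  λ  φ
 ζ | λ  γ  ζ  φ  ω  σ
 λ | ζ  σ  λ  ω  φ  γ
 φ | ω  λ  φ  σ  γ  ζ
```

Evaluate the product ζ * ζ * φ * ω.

ζ * ζ = φ
φ * φ = ζ
ζ * ω = γ

γ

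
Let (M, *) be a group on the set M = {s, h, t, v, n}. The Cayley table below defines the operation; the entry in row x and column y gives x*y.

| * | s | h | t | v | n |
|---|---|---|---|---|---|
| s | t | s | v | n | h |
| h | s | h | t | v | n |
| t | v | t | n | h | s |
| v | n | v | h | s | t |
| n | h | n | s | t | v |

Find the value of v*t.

h

Read row v, column t: v*t = h.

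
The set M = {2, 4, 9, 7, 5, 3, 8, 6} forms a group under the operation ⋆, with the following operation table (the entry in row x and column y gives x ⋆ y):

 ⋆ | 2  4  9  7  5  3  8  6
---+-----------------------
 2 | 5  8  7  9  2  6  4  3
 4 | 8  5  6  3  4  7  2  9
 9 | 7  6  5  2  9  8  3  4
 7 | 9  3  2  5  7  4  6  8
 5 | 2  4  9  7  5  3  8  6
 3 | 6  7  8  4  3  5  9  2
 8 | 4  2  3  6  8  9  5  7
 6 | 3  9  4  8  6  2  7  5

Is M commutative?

Check whether the table is symmetric across its main diagonal.
Every entry (row x, col y) equals the entry (row y, col x), so M is abelian.
(In fact M ≅ the elementary abelian group (Z_2)^3.)

Yes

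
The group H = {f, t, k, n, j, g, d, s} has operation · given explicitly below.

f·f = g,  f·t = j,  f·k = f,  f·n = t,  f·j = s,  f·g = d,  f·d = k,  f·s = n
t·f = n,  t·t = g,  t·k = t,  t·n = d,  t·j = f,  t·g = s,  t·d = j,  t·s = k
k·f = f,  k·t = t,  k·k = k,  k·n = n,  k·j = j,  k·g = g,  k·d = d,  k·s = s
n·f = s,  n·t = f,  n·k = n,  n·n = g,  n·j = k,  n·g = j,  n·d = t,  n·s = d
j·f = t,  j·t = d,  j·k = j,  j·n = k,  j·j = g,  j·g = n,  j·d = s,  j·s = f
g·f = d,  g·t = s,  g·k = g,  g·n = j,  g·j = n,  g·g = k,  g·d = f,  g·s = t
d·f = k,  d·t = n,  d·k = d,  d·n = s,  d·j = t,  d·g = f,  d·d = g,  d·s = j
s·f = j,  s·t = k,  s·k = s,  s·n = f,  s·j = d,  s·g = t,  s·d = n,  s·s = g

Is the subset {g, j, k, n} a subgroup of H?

{g, j, k, n} contains the identity k.
Checking products: every product of two elements of {g, j, k, n} (read from the table) lies in {g, j, k, n}, so the set is closed.
In a finite group, a nonempty closed subset is a subgroup. So {g, j, k, n} ≤ H.

Yes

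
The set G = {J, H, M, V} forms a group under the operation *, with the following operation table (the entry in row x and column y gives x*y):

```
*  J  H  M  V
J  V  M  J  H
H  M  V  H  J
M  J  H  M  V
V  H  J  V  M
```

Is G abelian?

Check whether the table is symmetric across its main diagonal.
Every entry (row x, col y) equals the entry (row y, col x), so G is abelian.
(In fact G ≅ the cyclic group Z_4.)

Yes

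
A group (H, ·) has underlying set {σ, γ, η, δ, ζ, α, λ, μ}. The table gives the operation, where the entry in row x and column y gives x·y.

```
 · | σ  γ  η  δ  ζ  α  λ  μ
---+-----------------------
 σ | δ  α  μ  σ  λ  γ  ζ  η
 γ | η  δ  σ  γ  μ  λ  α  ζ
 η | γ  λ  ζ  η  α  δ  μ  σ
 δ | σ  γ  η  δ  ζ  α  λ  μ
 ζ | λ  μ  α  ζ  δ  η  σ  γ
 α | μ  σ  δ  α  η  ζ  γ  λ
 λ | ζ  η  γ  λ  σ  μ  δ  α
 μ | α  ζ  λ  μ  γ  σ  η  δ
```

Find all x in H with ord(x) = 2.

{γ, ζ, λ, μ, σ}

Identity is δ. Compute the order of each non-identity element by repeated multiplication:
  σ: σ → δ  (order 2)
  γ: γ → δ  (order 2)
  η: η → ζ → α → δ  (order 4)
  ζ: ζ → δ  (order 2)
  α: α → ζ → η → δ  (order 4)
  λ: λ → δ  (order 2)
  μ: μ → δ  (order 2)
Elements of order 2: {γ, ζ, λ, μ, σ}.
(Structurally, H here is isomorphic to the dihedral group D_4.)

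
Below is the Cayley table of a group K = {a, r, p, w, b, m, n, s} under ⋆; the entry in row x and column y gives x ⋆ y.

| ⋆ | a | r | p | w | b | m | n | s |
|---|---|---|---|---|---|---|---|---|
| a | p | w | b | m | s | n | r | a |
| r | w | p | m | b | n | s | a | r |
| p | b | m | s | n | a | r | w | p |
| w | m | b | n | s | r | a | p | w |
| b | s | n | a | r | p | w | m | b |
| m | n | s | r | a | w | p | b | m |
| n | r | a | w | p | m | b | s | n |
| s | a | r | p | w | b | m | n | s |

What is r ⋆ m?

Read row r, column m: r ⋆ m = s.

s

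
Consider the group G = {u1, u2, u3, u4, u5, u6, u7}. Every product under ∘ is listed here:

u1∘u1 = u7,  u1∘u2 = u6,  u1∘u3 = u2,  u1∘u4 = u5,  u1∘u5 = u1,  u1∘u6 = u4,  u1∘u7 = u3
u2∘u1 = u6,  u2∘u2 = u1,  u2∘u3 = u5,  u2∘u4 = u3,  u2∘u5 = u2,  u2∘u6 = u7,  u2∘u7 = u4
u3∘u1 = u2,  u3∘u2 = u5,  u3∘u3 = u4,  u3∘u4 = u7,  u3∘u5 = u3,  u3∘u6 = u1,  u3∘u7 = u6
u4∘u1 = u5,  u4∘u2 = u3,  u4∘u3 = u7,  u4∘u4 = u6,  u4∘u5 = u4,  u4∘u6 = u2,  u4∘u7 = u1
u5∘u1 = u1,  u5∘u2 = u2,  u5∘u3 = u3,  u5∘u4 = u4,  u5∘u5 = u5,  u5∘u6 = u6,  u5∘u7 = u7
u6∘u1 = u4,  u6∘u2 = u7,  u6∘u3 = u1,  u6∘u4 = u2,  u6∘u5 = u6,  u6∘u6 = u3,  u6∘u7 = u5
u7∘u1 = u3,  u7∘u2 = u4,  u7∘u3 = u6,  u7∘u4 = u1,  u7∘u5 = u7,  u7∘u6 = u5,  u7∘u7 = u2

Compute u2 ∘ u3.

u5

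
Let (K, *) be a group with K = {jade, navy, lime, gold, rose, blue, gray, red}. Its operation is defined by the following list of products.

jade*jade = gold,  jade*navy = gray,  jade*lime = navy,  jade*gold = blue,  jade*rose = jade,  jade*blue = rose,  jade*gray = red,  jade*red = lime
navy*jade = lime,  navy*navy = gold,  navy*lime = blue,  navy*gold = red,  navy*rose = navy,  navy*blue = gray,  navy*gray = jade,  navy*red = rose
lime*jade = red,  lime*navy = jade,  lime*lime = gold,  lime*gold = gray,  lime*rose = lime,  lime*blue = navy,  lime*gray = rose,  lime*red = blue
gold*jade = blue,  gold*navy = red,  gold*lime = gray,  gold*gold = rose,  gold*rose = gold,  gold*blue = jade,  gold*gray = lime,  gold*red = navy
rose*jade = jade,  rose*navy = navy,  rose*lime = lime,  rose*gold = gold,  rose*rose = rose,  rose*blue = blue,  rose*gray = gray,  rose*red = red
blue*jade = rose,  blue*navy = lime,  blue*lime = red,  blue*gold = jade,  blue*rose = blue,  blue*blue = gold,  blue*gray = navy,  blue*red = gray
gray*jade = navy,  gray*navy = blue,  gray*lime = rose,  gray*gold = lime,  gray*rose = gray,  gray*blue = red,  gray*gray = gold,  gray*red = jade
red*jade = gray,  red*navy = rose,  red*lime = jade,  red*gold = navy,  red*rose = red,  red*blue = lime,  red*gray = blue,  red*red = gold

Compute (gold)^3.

gold^1 = gold
gold^2 = gold * gold = rose
gold^3 = rose * gold = gold

gold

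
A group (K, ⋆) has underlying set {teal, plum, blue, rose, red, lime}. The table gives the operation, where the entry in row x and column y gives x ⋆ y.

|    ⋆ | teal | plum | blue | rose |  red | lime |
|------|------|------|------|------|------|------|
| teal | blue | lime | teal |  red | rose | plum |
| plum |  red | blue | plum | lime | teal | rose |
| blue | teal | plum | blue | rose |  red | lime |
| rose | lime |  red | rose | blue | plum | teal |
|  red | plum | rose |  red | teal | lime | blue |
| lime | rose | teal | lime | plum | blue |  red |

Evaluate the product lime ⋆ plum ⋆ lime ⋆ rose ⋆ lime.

red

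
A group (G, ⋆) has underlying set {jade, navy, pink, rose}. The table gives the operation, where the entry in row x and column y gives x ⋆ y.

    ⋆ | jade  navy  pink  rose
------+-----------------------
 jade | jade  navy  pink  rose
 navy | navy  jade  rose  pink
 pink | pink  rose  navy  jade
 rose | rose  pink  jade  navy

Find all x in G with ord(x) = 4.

{pink, rose}

Identity is jade. Compute the order of each non-identity element by repeated multiplication:
  navy: navy → jade  (order 2)
  pink: pink → navy → rose → jade  (order 4)
  rose: rose → navy → pink → jade  (order 4)
Elements of order 4: {pink, rose}.
(Structurally, G here is isomorphic to the cyclic group Z_4.)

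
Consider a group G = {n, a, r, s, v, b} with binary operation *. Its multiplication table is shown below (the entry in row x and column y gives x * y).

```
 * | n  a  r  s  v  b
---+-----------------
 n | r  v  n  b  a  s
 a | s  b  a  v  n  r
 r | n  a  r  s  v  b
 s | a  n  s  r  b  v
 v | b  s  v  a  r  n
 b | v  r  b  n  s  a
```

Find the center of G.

An element z is central iff its row equals its column in the table.
For v: v * b = n ≠ s = b * v, so v ∉ Z.
Checking each element this way leaves Z(G) = {r}.

{r}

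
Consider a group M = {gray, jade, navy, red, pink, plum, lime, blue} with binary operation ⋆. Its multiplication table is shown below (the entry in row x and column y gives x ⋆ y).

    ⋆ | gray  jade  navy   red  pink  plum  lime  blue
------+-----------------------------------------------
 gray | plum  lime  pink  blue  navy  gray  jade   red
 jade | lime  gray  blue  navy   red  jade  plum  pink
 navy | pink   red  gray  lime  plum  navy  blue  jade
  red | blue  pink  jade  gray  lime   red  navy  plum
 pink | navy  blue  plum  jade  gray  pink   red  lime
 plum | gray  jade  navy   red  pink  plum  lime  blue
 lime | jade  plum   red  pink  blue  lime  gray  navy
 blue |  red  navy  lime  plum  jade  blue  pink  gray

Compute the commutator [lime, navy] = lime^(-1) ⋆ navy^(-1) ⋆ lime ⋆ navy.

Identity is plum; from the table lime^(-1) = jade and navy^(-1) = pink.
jade ⋆ pink = red
red ⋆ lime = navy
navy ⋆ navy = gray

gray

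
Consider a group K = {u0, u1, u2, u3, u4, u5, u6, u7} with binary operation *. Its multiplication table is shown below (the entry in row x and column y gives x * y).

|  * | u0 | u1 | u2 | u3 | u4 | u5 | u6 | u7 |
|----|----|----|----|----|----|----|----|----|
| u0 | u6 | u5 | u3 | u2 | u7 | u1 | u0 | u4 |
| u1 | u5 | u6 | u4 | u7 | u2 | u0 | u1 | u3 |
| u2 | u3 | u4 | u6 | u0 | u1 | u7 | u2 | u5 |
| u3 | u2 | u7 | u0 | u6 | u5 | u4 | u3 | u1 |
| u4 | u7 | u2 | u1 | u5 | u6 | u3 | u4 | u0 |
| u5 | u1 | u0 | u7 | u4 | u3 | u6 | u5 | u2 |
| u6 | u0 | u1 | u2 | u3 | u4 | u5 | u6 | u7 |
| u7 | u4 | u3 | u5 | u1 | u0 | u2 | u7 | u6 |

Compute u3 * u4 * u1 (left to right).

u0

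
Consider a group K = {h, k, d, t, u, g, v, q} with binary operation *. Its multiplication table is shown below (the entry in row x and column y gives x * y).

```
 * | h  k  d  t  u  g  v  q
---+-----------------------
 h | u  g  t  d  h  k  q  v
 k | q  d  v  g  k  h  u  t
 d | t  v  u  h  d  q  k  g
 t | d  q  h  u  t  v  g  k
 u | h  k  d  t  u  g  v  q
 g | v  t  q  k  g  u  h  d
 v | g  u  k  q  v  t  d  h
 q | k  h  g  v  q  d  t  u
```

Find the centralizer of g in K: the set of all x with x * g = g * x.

Compare row g with column g entry by entry.
d * g = q = g * d, so d commutes with g.
t * g = v but g * t = k, so t does not.
Collecting the elements that commute with g: C(g) = {d, g, q, u}.
(Structurally, K here is isomorphic to the dihedral group D_4.)

{d, g, q, u}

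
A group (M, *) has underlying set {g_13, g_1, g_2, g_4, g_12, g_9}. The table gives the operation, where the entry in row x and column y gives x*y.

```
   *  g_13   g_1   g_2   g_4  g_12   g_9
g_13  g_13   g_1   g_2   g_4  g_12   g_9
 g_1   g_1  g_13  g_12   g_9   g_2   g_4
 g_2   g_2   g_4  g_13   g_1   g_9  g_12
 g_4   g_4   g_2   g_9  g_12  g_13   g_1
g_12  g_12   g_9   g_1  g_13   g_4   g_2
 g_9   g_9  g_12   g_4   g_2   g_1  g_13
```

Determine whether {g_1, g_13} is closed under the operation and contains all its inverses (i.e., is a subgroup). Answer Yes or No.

{g_1, g_13} contains the identity g_13.
Checking products: every product of two elements of {g_1, g_13} (read from the table) lies in {g_1, g_13}, so the set is closed.
In a finite group, a nonempty closed subset is a subgroup. So {g_1, g_13} ≤ M.
(Structurally, M here is isomorphic to the symmetric group S_3.)

Yes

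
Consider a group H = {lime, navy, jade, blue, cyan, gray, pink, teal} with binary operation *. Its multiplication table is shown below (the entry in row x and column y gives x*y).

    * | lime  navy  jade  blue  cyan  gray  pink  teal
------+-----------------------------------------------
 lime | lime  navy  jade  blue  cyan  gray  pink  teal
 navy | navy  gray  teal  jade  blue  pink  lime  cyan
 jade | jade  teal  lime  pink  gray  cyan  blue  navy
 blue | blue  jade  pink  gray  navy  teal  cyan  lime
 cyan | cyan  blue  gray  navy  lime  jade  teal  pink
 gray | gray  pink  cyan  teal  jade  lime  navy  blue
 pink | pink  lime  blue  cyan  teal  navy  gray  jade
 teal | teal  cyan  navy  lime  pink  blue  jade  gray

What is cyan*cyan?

lime

Read row cyan, column cyan: cyan*cyan = lime.
(Structurally, H here is isomorphic to Z_2 x Z_4.)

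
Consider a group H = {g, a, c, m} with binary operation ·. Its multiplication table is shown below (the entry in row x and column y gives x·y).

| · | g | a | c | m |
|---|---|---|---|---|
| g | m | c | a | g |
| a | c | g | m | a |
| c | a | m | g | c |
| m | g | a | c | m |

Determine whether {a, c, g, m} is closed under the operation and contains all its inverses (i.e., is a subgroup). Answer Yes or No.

{a, c, g, m} contains the identity m.
Checking products: every product of two elements of {a, c, g, m} (read from the table) lies in {a, c, g, m}, so the set is closed.
In a finite group, a nonempty closed subset is a subgroup. So {a, c, g, m} ≤ H.

Yes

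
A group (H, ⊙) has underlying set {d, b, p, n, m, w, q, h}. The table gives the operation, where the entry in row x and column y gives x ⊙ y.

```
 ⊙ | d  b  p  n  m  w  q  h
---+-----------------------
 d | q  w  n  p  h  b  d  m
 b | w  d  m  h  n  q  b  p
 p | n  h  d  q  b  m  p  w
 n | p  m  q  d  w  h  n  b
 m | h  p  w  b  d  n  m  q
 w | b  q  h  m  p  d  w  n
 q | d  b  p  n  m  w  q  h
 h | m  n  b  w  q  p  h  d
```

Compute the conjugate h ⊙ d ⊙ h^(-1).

d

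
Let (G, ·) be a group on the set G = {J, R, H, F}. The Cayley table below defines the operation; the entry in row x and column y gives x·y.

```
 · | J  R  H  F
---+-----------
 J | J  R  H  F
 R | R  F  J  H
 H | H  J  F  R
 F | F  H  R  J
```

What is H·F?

Read row H, column F: H·F = R.

R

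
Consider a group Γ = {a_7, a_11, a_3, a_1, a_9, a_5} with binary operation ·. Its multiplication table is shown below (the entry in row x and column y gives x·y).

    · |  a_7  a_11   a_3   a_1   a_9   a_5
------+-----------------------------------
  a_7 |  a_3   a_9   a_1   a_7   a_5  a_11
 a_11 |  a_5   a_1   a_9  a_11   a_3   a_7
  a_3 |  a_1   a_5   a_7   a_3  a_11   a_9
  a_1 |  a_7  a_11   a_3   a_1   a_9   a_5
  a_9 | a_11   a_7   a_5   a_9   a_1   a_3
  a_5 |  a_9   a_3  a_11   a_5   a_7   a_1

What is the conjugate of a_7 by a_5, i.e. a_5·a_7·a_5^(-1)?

The identity is a_1. In row a_5, the entry a_1 sits in column a_5, so a_5^(-1) = a_5.
a_5·a_7 = a_9
a_9·a_5 = a_3

a_3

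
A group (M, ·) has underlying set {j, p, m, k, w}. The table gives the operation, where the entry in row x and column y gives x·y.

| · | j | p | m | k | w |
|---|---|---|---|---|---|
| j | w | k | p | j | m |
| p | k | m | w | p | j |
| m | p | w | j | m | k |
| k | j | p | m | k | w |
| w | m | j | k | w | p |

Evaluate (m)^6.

m

m^1 = m
m^2 = m·m = j
m^3 = j·m = p
m^4 = p·m = w
m^5 = w·m = k
m^6 = k·m = m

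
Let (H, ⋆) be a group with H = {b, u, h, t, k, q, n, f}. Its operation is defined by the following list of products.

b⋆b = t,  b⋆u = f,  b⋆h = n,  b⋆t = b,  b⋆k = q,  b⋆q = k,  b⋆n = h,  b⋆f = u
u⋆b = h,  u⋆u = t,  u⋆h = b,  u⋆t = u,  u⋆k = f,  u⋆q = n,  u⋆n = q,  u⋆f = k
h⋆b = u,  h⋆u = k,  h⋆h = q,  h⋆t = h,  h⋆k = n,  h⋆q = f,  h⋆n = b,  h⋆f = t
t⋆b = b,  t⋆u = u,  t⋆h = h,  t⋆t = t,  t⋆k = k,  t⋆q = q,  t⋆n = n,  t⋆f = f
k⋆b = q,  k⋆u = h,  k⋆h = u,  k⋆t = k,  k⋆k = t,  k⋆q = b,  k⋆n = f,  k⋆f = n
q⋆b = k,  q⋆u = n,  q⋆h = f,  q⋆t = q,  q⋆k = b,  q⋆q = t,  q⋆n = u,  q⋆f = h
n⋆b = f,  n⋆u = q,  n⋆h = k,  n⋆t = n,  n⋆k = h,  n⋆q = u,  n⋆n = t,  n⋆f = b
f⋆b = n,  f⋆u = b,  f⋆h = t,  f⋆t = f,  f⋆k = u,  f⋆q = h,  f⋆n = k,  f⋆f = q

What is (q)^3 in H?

q

q^1 = q
q^2 = q ⋆ q = t
q^3 = t ⋆ q = q
(Structurally, H here is isomorphic to the dihedral group D_4.)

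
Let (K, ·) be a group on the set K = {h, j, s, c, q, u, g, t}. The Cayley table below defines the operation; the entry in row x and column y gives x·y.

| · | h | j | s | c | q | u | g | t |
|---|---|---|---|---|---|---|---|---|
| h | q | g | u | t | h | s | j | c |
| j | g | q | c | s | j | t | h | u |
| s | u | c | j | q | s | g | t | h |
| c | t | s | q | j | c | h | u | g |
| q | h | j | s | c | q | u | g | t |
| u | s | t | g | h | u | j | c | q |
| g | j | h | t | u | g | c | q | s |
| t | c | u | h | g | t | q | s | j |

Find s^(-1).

c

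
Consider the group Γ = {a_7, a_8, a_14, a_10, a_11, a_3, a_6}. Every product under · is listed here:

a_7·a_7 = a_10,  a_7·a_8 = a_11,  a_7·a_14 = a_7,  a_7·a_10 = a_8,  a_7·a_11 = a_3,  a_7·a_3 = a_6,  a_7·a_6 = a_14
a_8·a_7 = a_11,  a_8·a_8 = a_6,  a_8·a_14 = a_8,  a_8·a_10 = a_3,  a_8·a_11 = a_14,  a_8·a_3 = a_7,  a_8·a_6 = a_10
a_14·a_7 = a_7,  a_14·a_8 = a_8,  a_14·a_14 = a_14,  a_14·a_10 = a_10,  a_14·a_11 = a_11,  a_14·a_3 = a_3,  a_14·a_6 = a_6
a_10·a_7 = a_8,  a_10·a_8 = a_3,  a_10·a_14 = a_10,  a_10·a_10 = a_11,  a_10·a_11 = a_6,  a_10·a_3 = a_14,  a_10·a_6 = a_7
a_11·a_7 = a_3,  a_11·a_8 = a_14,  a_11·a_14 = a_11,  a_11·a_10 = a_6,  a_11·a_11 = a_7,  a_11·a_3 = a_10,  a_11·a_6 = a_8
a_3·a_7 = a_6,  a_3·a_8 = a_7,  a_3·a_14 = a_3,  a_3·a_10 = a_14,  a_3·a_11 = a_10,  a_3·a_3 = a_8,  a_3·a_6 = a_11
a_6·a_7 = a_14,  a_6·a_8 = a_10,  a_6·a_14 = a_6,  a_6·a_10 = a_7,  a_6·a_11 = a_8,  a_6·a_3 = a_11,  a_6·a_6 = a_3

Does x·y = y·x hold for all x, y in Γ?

Check whether the table is symmetric across its main diagonal.
Every entry (row x, col y) equals the entry (row y, col x), so Γ is abelian.

Yes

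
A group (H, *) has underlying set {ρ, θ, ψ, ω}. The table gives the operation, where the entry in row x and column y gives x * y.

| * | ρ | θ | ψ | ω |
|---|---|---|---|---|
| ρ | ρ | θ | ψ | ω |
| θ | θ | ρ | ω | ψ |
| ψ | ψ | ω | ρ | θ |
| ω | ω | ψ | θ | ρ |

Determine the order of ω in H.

The identity element is ρ (its row matches the header).
ω^1 = ω
ω^2 = ω * ω = ρ
The first power of ω equal to the identity is ω^2, so ord(ω) = 2.

2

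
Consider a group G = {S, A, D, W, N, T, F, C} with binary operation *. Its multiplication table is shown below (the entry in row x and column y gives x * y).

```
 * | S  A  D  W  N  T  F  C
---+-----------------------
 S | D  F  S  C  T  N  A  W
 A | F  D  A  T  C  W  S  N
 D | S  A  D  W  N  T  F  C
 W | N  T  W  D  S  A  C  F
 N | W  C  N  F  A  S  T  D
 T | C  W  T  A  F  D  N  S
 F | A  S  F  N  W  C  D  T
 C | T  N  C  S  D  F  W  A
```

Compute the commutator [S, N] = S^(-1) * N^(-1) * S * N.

A

Identity is D; from the table S^(-1) = S and N^(-1) = C.
S * C = W
W * S = N
N * N = A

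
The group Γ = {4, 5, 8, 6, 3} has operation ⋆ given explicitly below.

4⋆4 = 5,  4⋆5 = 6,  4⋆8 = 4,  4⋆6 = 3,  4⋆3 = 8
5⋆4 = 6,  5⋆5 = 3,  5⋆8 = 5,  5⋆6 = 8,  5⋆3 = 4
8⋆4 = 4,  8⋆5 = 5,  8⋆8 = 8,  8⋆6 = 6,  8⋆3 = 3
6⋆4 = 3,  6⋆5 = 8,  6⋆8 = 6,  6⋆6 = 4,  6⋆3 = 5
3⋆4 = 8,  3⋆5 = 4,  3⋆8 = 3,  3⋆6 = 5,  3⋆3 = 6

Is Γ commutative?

Yes

Check whether the table is symmetric across its main diagonal.
Every entry (row x, col y) equals the entry (row y, col x), so Γ is abelian.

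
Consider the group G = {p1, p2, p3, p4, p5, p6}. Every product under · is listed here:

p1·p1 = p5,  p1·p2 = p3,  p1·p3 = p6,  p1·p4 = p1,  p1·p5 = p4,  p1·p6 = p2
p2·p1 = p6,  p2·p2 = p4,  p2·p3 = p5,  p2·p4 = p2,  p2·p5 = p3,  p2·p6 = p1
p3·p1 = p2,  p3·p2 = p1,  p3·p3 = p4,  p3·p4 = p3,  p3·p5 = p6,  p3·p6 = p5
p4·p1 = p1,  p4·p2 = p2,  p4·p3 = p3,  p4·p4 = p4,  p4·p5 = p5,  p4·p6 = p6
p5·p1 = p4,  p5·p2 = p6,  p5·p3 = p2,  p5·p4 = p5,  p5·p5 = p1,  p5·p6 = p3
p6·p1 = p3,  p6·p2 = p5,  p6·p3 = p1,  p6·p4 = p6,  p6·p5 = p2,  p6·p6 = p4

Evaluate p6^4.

p6^1 = p6
p6^2 = p6·p6 = p4
p6^3 = p4·p6 = p6
p6^4 = p6·p6 = p4

p4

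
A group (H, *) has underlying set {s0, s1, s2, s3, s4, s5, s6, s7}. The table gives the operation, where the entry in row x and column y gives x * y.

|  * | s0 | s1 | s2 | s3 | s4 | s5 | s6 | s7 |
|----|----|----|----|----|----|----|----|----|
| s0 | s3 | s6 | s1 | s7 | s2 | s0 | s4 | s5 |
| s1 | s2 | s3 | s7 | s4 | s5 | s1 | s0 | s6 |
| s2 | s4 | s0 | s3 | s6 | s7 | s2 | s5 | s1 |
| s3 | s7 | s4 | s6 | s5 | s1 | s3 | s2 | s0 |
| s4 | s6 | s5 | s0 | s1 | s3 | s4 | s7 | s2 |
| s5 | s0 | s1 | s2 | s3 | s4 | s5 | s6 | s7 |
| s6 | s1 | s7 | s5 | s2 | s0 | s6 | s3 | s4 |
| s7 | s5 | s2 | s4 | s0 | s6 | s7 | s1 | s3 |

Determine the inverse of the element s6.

First locate the identity: row s5 matches the header, so s5 is the identity.
Scan row s6 for s5: s6 * s2 = s5. Hence s6^(-1) = s2.

s2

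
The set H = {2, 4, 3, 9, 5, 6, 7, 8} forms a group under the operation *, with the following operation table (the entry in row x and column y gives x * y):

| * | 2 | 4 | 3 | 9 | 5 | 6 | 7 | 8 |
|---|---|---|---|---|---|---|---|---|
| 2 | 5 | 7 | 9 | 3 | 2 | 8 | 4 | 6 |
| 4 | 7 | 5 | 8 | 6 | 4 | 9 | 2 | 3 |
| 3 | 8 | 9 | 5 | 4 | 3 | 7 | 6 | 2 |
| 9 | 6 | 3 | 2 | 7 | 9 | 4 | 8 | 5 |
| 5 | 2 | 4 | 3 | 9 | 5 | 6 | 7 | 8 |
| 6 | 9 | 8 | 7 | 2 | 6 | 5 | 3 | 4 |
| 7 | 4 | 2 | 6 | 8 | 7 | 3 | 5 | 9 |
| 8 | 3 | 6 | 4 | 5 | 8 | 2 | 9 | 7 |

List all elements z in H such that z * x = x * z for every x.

An element z is central iff its row equals its column in the table.
For 6: 6 * 8 = 4 ≠ 2 = 8 * 6, so 6 ∉ Z.
Checking each element this way leaves Z(H) = {5, 7}.

{5, 7}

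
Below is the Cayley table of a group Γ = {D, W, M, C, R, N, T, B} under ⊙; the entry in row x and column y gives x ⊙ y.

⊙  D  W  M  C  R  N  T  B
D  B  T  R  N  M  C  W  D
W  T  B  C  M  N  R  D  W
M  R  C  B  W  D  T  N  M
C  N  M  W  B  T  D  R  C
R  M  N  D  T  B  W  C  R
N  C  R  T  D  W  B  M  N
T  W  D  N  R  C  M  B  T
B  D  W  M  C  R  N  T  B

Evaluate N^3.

N^1 = N
N^2 = N ⊙ N = B
N^3 = B ⊙ N = N

N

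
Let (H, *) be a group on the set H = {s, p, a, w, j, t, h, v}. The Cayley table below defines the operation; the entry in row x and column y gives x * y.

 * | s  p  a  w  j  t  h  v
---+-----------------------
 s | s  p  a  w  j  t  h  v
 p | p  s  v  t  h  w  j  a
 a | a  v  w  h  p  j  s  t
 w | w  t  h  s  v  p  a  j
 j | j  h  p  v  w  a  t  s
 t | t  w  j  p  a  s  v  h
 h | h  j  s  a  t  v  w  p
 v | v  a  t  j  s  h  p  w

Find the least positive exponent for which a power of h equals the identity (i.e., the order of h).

4

The identity element is s (its row matches the header).
h^1 = h
h^2 = h * h = w
h^3 = w * h = a
h^4 = a * h = s
The first power of h equal to the identity is h^4, so ord(h) = 4.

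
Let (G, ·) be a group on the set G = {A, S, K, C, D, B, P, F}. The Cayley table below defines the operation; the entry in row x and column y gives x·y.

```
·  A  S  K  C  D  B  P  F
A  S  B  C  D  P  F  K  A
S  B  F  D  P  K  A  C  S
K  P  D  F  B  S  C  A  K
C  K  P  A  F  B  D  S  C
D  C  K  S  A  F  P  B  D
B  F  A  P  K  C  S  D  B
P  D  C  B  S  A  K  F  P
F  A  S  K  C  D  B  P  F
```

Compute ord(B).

4

The identity element is F (its row matches the header).
B^1 = B
B^2 = B·B = S
B^3 = S·B = A
B^4 = A·B = F
The first power of B equal to the identity is B^4, so ord(B) = 4.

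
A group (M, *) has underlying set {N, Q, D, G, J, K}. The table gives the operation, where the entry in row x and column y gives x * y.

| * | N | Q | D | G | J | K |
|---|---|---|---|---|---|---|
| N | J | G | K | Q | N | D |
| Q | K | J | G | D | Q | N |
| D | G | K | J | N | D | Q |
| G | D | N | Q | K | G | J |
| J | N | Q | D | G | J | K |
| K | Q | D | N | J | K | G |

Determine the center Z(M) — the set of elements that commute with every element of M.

An element z is central iff its row equals its column in the table.
For G: G * N = D ≠ Q = N * G, so G ∉ Z.
Checking each element this way leaves Z(M) = {J}.

{J}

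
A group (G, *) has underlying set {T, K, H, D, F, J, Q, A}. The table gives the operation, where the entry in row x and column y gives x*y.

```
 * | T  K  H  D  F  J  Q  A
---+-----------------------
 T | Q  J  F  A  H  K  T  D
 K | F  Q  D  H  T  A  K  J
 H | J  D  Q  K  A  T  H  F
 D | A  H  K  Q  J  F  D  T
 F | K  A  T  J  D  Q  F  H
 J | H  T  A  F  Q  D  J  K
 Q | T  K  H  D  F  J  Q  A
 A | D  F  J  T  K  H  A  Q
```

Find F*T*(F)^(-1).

The identity is Q. In row F, the entry Q sits in column J, so F^(-1) = J.
F*T = K
K*J = A

A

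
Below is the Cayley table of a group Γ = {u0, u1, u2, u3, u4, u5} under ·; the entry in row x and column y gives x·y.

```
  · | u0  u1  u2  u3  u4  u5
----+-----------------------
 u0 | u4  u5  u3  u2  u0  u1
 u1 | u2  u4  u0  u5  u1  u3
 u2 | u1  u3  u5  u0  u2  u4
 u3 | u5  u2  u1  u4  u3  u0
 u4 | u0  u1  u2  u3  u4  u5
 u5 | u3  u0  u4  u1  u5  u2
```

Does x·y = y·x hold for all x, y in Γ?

No

u5·u0 = u3 but u0·u5 = u1.
Since u5 and u0 do not commute, Γ is not abelian.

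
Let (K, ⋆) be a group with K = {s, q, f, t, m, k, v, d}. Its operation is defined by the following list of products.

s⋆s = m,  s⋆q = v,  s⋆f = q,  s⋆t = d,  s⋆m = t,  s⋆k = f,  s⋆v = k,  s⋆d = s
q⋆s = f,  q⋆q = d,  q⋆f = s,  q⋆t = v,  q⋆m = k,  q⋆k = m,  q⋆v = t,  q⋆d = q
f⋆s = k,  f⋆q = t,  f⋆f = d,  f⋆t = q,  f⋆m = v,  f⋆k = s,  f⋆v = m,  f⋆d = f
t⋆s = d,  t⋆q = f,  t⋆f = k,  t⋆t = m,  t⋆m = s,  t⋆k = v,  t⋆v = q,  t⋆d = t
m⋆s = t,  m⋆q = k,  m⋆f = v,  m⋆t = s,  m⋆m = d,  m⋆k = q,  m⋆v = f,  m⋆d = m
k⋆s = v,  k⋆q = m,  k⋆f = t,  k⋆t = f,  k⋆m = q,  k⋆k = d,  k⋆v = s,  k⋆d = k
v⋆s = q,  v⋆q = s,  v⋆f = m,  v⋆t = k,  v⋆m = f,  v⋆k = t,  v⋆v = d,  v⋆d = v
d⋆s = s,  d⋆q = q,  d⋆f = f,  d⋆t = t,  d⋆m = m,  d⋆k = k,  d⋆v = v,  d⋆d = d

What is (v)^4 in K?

d

v^1 = v
v^2 = v ⋆ v = d
v^3 = d ⋆ v = v
v^4 = v ⋆ v = d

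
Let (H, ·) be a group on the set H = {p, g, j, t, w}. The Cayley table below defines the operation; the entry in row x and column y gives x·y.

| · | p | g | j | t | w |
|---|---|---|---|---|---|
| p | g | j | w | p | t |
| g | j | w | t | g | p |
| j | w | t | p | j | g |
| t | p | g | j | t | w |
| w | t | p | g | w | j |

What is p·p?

Read row p, column p: p·p = g.

g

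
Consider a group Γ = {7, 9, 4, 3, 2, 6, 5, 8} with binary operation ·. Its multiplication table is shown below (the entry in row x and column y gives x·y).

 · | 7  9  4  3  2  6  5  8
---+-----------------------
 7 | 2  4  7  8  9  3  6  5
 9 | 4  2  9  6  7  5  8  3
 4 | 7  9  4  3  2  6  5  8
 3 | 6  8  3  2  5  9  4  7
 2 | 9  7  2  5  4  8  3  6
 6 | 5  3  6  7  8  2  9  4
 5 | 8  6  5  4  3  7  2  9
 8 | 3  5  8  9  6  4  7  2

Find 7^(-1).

First locate the identity: row 4 matches the header, so 4 is the identity.
Scan row 7 for 4: 7·9 = 4. Hence 7^(-1) = 9.

9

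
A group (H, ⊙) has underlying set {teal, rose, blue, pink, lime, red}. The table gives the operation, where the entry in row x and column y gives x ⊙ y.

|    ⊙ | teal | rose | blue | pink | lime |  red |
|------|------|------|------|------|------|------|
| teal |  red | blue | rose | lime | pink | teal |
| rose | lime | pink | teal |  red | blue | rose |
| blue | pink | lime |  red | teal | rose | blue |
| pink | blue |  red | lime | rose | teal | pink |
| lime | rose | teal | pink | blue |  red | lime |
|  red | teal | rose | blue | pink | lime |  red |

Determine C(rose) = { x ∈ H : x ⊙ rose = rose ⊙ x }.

Compare row rose with column rose entry by entry.
pink ⊙ rose = red = rose ⊙ pink, so pink commutes with rose.
lime ⊙ rose = teal but rose ⊙ lime = blue, so lime does not.
Collecting the elements that commute with rose: C(rose) = {pink, red, rose}.

{pink, red, rose}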